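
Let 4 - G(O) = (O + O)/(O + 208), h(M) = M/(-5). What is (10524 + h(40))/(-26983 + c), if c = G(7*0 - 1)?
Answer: -2176812/5584651 ≈ -0.38978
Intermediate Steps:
h(M) = -M/5 (h(M) = M*(-⅕) = -M/5)
G(O) = 4 - 2*O/(208 + O) (G(O) = 4 - (O + O)/(O + 208) = 4 - 2*O/(208 + O))
c = 830/207 (c = 2*(416 + (7*0 - 1))/(208 + (7*0 - 1)) = 2*(416 + (0 - 1))/(208 + (0 - 1)) = 2*(416 - 1)/(208 - 1) = 2*415/207 = 2*(1/207)*415 = 830/207 ≈ 4.0097)
(10524 + h(40))/(-26983 + c) = (10524 - ⅕*40)/(-26983 + 830/207) = (10524 - 8)/(-5584651/207) = 10516*(-207/5584651) = -2176812/5584651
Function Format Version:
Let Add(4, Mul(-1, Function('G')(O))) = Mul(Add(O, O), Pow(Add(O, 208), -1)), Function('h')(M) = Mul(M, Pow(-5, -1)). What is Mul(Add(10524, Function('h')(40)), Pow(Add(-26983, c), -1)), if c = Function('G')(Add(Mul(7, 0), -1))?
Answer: Rational(-2176812, 5584651) ≈ -0.38978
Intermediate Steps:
Function('h')(M) = Mul(Rational(-1, 5), M) (Function('h')(M) = Mul(M, Rational(-1, 5)) = Mul(Rational(-1, 5), M))
Function('G')(O) = Add(4, Mul(-2, O, Pow(Add(208, O), -1))) (Function('G')(O) = Add(4, Mul(-1, Mul(Add(O, O), Pow(Add(O, 208), -1)))) = Add(4, Mul(-1, Mul(Mul(2, O), Pow(Add(208, O), -1)))) = Add(4, Mul(-1, Mul(2, O, Pow(Add(208, O), -1)))) = Add(4, Mul(-2, O, Pow(Add(208, O), -1))))
c = Rational(830, 207) (c = Mul(2, Pow(Add(208, Add(Mul(7, 0), -1)), -1), Add(416, Add(Mul(7, 0), -1))) = Mul(2, Pow(Add(208, Add(0, -1)), -1), Add(416, Add(0, -1))) = Mul(2, Pow(Add(208, -1), -1), Add(416, -1)) = Mul(2, Pow(207, -1), 415) = Mul(2, Rational(1, 207), 415) = Rational(830, 207) ≈ 4.0097)
Mul(Add(10524, Function('h')(40)), Pow(Add(-26983, c), -1)) = Mul(Add(10524, Mul(Rational(-1, 5), 40)), Pow(Add(-26983, Rational(830, 207)), -1)) = Mul(Add(10524, -8), Pow(Rational(-5584651, 207), -1)) = Mul(10516, Rational(-207, 5584651)) = Rational(-2176812, 5584651)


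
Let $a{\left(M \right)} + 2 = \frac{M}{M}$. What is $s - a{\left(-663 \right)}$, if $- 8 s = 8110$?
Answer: $- \frac{4051}{4} \approx -1012.8$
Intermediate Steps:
$s = - \frac{4055}{4}$ ($s = \left(- \frac{1}{8}\right) 8110 = - \frac{4055}{4} \approx -1013.8$)
$a{\left(M \right)} = -1$ ($a{\left(M \right)} = -2 + \frac{M}{M} = -2 + 1 = -1$)
$s - a{\left(-663 \right)} = - \frac{4055}{4} - -1 = - \frac{4055}{4} + 1 = - \frac{4051}{4}$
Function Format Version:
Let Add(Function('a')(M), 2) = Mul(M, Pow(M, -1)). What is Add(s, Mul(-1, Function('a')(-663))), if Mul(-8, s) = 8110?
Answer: Rational(-4051, 4) ≈ -1012.8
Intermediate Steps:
s = Rational(-4055, 4) (s = Mul(Rational(-1, 8), 8110) = Rational(-4055, 4) ≈ -1013.8)
Function('a')(M) = -1 (Function('a')(M) = Add(-2, Mul(M, Pow(M, -1))) = Add(-2, 1) = -1)
Add(s, Mul(-1, Function('a')(-663))) = Add(Rational(-4055, 4), Mul(-1, -1)) = Add(Rational(-4055, 4), 1) = Rational(-4051, 4)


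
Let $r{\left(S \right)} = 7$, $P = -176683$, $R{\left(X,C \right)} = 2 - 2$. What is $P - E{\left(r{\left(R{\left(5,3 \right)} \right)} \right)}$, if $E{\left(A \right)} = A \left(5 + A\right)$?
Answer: $-176767$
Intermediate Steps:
$R{\left(X,C \right)} = 0$
$P - E{\left(r{\left(R{\left(5,3 \right)} \right)} \right)} = -176683 - 7 \left(5 + 7\right) = -176683 - 7 \cdot 12 = -176683 - 84 = -176767$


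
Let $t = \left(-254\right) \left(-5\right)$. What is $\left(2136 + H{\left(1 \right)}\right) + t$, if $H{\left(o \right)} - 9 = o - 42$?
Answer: $3374$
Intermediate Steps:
$H{\left(o \right)} = -33 + o$ ($H{\left(o \right)} = 9 + \left(o - 42\right) = 9 + \left(-42 + o\right) = -33 + o$)
$t = 1270$
$\left(2136 + H{\left(1 \right)}\right) + t = \left(2136 + \left(-33 + 1\right)\right) + 1270 = \left(2136 - 32\right) + 1270 = 2104 + 1270 = 3374$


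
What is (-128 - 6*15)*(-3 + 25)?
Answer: -4796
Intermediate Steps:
(-128 - 6*15)*(-3 + 25) = (-128 - 90)*22 = -218*22 = -4796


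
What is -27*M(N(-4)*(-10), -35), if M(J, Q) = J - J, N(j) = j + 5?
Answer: 0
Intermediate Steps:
N(j) = 5 + j
M(J, Q) = 0
-27*M(N(-4)*(-10), -35) = -27*0 = 0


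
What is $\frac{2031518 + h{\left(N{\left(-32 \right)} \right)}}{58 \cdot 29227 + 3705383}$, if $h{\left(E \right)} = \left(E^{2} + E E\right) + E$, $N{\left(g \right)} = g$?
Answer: $\frac{2033534}{5400549} \approx 0.37654$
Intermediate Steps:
$h{\left(E \right)} = E + 2 E^{2}$ ($h{\left(E \right)} = \left(E^{2} + E^{2}\right) + E = 2 E^{2} + E = E + 2 E^{2}$)
$\frac{2031518 + h{\left(N{\left(-32 \right)} \right)}}{58 \cdot 29227 + 3705383} = \frac{2031518 - 32 \left(1 + 2 \left(-32\right)\right)}{58 \cdot 29227 + 3705383} = \frac{2031518 - 32 \left(1 - 64\right)}{1695166 + 3705383} = \frac{2031518 - -2016}{5400549} = \left(2031518 + 2016\right) \frac{1}{5400549} = 2033534 \cdot \frac{1}{5400549} = \frac{2033534}{5400549}$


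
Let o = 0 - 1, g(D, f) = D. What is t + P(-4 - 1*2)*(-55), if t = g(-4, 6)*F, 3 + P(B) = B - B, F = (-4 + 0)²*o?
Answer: 229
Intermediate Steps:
o = -1
F = -16 (F = (-4 + 0)²*(-1) = (-4)²*(-1) = 16*(-1) = -16)
P(B) = -3 (P(B) = -3 + (B - B) = -3 + 0 = -3)
t = 64 (t = -4*(-16) = 64)
t + P(-4 - 1*2)*(-55) = 64 - 3*(-55) = 64 + 165 = 229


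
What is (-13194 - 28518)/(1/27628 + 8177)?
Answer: -384139712/75304719 ≈ -5.1011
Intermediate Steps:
(-13194 - 28518)/(1/27628 + 8177) = -41712/(1/27628 + 8177) = -41712/225914157/27628 = -41712*27628/225914157 = -384139712/75304719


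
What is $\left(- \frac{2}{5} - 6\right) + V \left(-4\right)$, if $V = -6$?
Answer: $\frac{88}{5} \approx 17.6$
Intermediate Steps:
$\left(- \frac{2}{5} - 6\right) + V \left(-4\right) = \left(- \frac{2}{5} - 6\right) - -24 = \left(\left(-2\right) \frac{1}{5} - 6\right) + 24 = \left(- \frac{2}{5} - 6\right) + 24 = - \frac{32}{5} + 24 = \frac{88}{5}$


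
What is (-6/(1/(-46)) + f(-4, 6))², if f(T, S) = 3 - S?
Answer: 74529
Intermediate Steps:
(-6/(1/(-46)) + f(-4, 6))² = (-6/(1/(-46)) + (3 - 1*6))² = (-6/(-1/46) + (3 - 6))² = (-6*(-46) - 3)² = (276 - 3)² = 273² = 74529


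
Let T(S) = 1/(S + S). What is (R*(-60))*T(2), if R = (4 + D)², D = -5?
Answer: -15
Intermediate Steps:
T(S) = 1/(2*S)
R = 1 (R = (4 - 5)² = (-1)² = 1)
(R*(-60))*T(2) = (1*(-60))*((½)/2) = -30/2 = -60*¼ = -15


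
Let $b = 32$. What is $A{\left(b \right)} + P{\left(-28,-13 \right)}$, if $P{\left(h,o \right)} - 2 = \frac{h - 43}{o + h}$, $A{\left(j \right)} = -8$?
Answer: $- \frac{175}{41} \approx -4.2683$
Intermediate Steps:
$P{\left(h,o \right)} = 2 + \frac{-43 + h}{h + o}$ ($P{\left(h,o \right)} = 2 + \frac{h - 43}{o + h} = 2 + \frac{-43 + h}{h + o}$)
$A{\left(b \right)} + P{\left(-28,-13 \right)} = -8 + \frac{-43 + 2 \left(-13\right) + 3 \left(-28\right)}{-28 - 13} = -8 + \frac{-43 - 26 - 84}{-41} = -8 - - \frac{153}{41} = -8 + \frac{153}{41} = - \frac{175}{41}$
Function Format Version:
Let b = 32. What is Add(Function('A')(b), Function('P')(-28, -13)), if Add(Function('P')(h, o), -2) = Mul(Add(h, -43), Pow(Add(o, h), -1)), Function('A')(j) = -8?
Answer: Rational(-175, 41) ≈ -4.2683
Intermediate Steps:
Function('P')(h, o) = Add(2, Mul(Pow(Add(h, o), -1), Add(-43, h))) (Function('P')(h, o) = Add(2, Mul(Add(h, -43), Pow(Add(o, h), -1))) = Add(2, Mul(Add(-43, h), Pow(Add(h, o), -1))) = Add(2, Mul(Pow(Add(h, o), -1), Add(-43, h))))
Add(Function('A')(b), Function('P')(-28, -13)) = Add(-8, Mul(Pow(Add(-28, -13), -1), Add(-43, Mul(2, -13), Mul(3, -28)))) = Add(-8, Mul(Pow(-41, -1), Add(-43, -26, -84))) = Add(-8, Mul(Rational(-1, 41), -153)) = Add(-8, Rational(153, 41)) = Rational(-175, 41)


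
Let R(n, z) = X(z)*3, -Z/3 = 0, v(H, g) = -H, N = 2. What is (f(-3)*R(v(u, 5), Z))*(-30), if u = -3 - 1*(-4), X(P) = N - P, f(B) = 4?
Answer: -720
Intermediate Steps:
X(P) = 2 - P
u = 1 (u = -3 + 4 = 1)
Z = 0 (Z = -3*0 = 0)
R(n, z) = 6 - 3*z (R(n, z) = (2 - z)*3 = 6 - 3*z)
(f(-3)*R(v(u, 5), Z))*(-30) = (4*(6 - 3*0))*(-30) = (4*(6 + 0))*(-30) = (4*6)*(-30) = 24*(-30) = -720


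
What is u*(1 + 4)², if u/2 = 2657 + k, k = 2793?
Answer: 272500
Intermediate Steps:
u = 10900 (u = 2*(2657 + 2793) = 2*5450 = 10900)
u*(1 + 4)² = 10900*(1 + 4)² = 10900*5² = 10900*25 = 272500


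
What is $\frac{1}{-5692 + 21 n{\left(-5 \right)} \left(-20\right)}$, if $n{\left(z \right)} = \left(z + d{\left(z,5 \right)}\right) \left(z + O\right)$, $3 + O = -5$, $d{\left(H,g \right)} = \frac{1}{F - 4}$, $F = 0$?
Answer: $- \frac{1}{34357} \approx -2.9106 \cdot 10^{-5}$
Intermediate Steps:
$d{\left(H,g \right)} = - \frac{1}{4}$ ($d{\left(H,g \right)} = \frac{1}{0 - 4} = \frac{1}{-4} = - \frac{1}{4}$)
$O = -8$ ($O = -3 - 5 = -8$)
$n{\left(z \right)} = \left(-8 + z\right) \left(- \frac{1}{4} + z\right)$ ($n{\left(z \right)} = \left(z - \frac{1}{4}\right) \left(z - 8\right) = \left(- \frac{1}{4} + z\right) \left(-8 + z\right) = \left(-8 + z\right) \left(- \frac{1}{4} + z\right)$)
$\frac{1}{-5692 + 21 n{\left(-5 \right)} \left(-20\right)} = \frac{1}{-5692 + 21 \left(2 + \left(-5\right)^{2} - - \frac{165}{4}\right) \left(-20\right)} = \frac{1}{-5692 + 21 \left(2 + 25 + \frac{165}{4}\right) \left(-20\right)} = \frac{1}{-5692 + 21 \cdot \frac{273}{4} \left(-20\right)} = \frac{1}{-5692 + \frac{5733}{4} \left(-20\right)} = \frac{1}{-5692 - 28665} = \frac{1}{-34357} = - \frac{1}{34357}$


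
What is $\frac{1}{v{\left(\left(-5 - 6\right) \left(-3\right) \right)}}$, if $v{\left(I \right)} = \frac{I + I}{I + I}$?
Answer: $1$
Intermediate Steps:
$v{\left(I \right)} = 1$ ($v{\left(I \right)} = \frac{2 I}{2 I} = 2 I \frac{1}{2 I} = 1$)
$\frac{1}{v{\left(\left(-5 - 6\right) \left(-3\right) \right)}} = 1^{-1} = 1$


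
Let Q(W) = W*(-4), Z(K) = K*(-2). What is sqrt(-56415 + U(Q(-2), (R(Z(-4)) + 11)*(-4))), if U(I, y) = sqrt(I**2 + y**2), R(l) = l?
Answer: sqrt(-56415 + 4*sqrt(365)) ≈ 237.36*I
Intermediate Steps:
Z(K) = -2*K
Q(W) = -4*W
sqrt(-56415 + U(Q(-2), (R(Z(-4)) + 11)*(-4))) = sqrt(-56415 + sqrt((-4*(-2))**2 + ((-2*(-4) + 11)*(-4))**2)) = sqrt(-56415 + sqrt(8**2 + ((8 + 11)*(-4))**2)) = sqrt(-56415 + sqrt(64 + (19*(-4))**2)) = sqrt(-56415 + sqrt(64 + (-76)**2)) = sqrt(-56415 + sqrt(64 + 5776)) = sqrt(-56415 + sqrt(5840)) = sqrt(-56415 + 4*sqrt(365))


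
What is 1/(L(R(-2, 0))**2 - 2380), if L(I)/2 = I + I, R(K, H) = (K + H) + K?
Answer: -1/2124 ≈ -0.00047081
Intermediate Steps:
R(K, H) = H + 2*K (R(K, H) = (H + K) + K = H + 2*K)
L(I) = 4*I (L(I) = 2*(I + I) = 2*(2*I) = 4*I)
1/(L(R(-2, 0))**2 - 2380) = 1/((4*(0 + 2*(-2)))**2 - 2380) = 1/((4*(0 - 4))**2 - 2380) = 1/((4*(-4))**2 - 2380) = 1/((-16)**2 - 2380) = 1/(256 - 2380) = 1/(-2124) = -1/2124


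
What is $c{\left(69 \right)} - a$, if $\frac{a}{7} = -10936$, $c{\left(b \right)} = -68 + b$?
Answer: $76553$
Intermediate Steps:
$a = -76552$ ($a = 7 \left(-10936\right) = -76552$)
$c{\left(69 \right)} - a = \left(-68 + 69\right) - -76552 = 1 + 76552 = 76553$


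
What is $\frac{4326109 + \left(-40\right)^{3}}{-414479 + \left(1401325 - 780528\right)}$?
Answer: $\frac{4262109}{206318} \approx 20.658$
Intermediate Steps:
$\frac{4326109 + \left(-40\right)^{3}}{-414479 + \left(1401325 - 780528\right)} = \frac{4326109 - 64000}{-414479 + \left(1401325 - 780528\right)} = \frac{4262109}{-414479 + 620797} = \frac{4262109}{206318}$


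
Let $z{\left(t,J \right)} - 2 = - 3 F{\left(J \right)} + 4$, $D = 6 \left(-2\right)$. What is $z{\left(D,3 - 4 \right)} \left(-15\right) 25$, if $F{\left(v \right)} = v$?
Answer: $-3375$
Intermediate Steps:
$D = -12$
$z{\left(t,J \right)} = 6 - 3 J$ ($z{\left(t,J \right)} = 2 - \left(-4 + 3 J\right) = 6 - 3 J$)
$z{\left(D,3 - 4 \right)} \left(-15\right) 25 = \left(6 - 3 \left(3 - 4\right)\right) \left(-15\right) 25 = \left(6 - -3\right) \left(-15\right) 25 = \left(6 + 3\right) \left(-15\right) 25 = 9 \left(-15\right) 25 = \left(-135\right) 25 = -3375$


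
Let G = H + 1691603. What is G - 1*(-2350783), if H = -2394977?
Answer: 1647409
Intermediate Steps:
G = -703374 (G = -2394977 + 1691603 = -703374)
G - 1*(-2350783) = -703374 - 1*(-2350783) = -703374 + 2350783 = 1647409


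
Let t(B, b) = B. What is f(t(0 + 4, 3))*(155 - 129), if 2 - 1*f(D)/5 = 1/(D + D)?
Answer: 975/4 ≈ 243.75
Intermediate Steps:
f(D) = 10 - 5/(2*D) (f(D) = 10 - 5/(D + D) = 10 - 5*1/(2*D) = 10 - 5/(2*D))
f(t(0 + 4, 3))*(155 - 129) = (10 - 5/(2*(0 + 4)))*(155 - 129) = (10 - 5/2/4)*26 = (10 - 5/2*¼)*26 = (10 - 5/8)*26 = (75/8)*26 = 975/4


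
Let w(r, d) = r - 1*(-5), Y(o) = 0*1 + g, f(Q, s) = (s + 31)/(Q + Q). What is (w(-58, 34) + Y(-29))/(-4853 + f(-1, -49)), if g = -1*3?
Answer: 2/173 ≈ 0.011561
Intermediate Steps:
g = -3
f(Q, s) = (31 + s)/(2*Q) (f(Q, s) = (31 + s)/((2*Q)) = (31 + s)*(1/(2*Q)) = (31 + s)/(2*Q))
Y(o) = -3 (Y(o) = 0*1 - 3 = 0 - 3 = -3)
w(r, d) = 5 + r (w(r, d) = r + 5 = 5 + r)
(w(-58, 34) + Y(-29))/(-4853 + f(-1, -49)) = ((5 - 58) - 3)/(-4853 + (½)*(31 - 49)/(-1)) = (-53 - 3)/(-4853 + (½)*(-1)*(-18)) = -56/(-4853 + 9) = -56/(-4844) = -56*(-1/4844) = 2/173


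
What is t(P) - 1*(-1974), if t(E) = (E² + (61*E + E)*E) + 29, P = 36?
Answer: 83651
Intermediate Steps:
t(E) = 29 + 63*E² (t(E) = (E² + (62*E)*E) + 29 = (E² + 62*E²) + 29 = 63*E² + 29 = 29 + 63*E²)
t(P) - 1*(-1974) = (29 + 63*36²) - 1*(-1974) = (29 + 63*1296) + 1974 = (29 + 81648) + 1974 = 81677 + 1974 = 83651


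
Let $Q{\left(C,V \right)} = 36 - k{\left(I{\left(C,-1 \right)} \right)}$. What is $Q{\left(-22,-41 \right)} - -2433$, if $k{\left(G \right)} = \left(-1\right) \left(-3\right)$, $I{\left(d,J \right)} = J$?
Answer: $2466$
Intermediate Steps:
$k{\left(G \right)} = 3$
$Q{\left(C,V \right)} = 33$ ($Q{\left(C,V \right)} = 36 - 3 = 33$)
$Q{\left(-22,-41 \right)} - -2433 = 33 - -2433 = 33 + 2433 = 2466$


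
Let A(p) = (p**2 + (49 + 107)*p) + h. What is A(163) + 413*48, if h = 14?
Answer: 71835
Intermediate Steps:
A(p) = 14 + p**2 + 156*p (A(p) = (p**2 + (49 + 107)*p) + 14 = (p**2 + 156*p) + 14 = 14 + p**2 + 156*p)
A(163) + 413*48 = (14 + 163**2 + 156*163) + 413*48 = (14 + 26569 + 25428) + 19824 = 52011 + 19824 = 71835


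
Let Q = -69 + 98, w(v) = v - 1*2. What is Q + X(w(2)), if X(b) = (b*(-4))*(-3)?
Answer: 29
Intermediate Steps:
w(v) = -2 + v (w(v) = v - 2 = -2 + v)
X(b) = 12*b (X(b) = -4*b*(-3) = 12*b)
Q = 29
Q + X(w(2)) = 29 + 12*(-2 + 2) = 29 + 12*0 = 29 + 0 = 29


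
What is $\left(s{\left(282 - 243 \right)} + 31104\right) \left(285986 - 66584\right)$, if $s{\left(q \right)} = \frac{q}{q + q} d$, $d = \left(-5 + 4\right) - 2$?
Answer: $6823950705$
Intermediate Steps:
$d = -3$ ($d = -1 - 2 = -3$)
$s{\left(q \right)} = - \frac{3}{2}$ ($s{\left(q \right)} = \frac{q}{q + q} \left(-3\right) = \frac{q}{2 q} \left(-3\right) = \frac{1}{2 q} q \left(-3\right) = \frac{1}{2} \left(-3\right) = - \frac{3}{2}$)
$\left(s{\left(282 - 243 \right)} + 31104\right) \left(285986 - 66584\right) = \left(- \frac{3}{2} + 31104\right) \left(285986 - 66584\right) = \frac{62205}{2} \cdot 219402 = 6823950705$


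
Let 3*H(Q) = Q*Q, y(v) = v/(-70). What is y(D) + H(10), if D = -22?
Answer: 3533/105 ≈ 33.648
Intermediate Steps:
y(v) = -v/70 (y(v) = v*(-1/70) = -v/70)
H(Q) = Q²/3 (H(Q) = (Q*Q)/3 = Q²/3)
y(D) + H(10) = -1/70*(-22) + (⅓)*10² = 11/35 + (⅓)*100 = 11/35 + 100/3 = 3533/105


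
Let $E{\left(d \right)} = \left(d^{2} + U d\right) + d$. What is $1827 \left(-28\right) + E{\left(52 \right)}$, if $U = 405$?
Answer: $-27340$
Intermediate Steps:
$E{\left(d \right)} = d^{2} + 406 d$ ($E{\left(d \right)} = \left(d^{2} + 405 d\right) + d = d^{2} + 406 d$)
$1827 \left(-28\right) + E{\left(52 \right)} = 1827 \left(-28\right) + 52 \left(406 + 52\right) = -51156 + 52 \cdot 458 = -51156 + 23816 = -27340$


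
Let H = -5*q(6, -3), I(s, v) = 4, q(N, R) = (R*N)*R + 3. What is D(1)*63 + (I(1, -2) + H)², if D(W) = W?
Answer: 79024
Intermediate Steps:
q(N, R) = 3 + N*R² (q(N, R) = (N*R)*R + 3 = N*R² + 3 = 3 + N*R²)
H = -285 (H = -5*(3 + 6*(-3)²) = -5*(3 + 6*9) = -5*(3 + 54) = -5*57 = -285)
D(1)*63 + (I(1, -2) + H)² = 1*63 + (4 - 285)² = 63 + (-281)² = 63 + 78961 = 79024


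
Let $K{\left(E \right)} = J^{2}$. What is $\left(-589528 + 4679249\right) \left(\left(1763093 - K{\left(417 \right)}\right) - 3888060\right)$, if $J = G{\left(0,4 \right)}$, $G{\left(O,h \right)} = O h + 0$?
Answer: $-8690522164207$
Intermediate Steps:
$G{\left(O,h \right)} = O h$
$J = 0$ ($J = 0 \cdot 4 = 0$)
$K{\left(E \right)} = 0$ ($K{\left(E \right)} = 0^{2} = 0$)
$\left(-589528 + 4679249\right) \left(\left(1763093 - K{\left(417 \right)}\right) - 3888060\right) = \left(-589528 + 4679249\right) \left(\left(1763093 - 0\right) - 3888060\right) = 4089721 \left(\left(1763093 + 0\right) - 3888060\right) = 4089721 \left(1763093 - 3888060\right) = 4089721 \left(-2124967\right) = -8690522164207$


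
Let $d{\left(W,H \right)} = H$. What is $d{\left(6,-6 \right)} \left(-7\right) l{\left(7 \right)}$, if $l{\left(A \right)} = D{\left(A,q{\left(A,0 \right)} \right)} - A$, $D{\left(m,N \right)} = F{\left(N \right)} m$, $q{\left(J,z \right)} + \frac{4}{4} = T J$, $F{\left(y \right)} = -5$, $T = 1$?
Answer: $-1764$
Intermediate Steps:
$q{\left(J,z \right)} = -1 + J$ ($q{\left(J,z \right)} = -1 + 1 J = -1 + J$)
$D{\left(m,N \right)} = - 5 m$
$l{\left(A \right)} = - 6 A$ ($l{\left(A \right)} = - 5 A - A = - 6 A$)
$d{\left(6,-6 \right)} \left(-7\right) l{\left(7 \right)} = \left(-6\right) \left(-7\right) \left(\left(-6\right) 7\right) = 42 \left(-42\right) = -1764$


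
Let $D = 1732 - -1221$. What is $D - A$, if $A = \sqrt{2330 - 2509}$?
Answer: $2953 - i \sqrt{179} \approx 2953.0 - 13.379 i$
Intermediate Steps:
$A = i \sqrt{179}$ ($A = \sqrt{-179} = i \sqrt{179} \approx 13.379 i$)
$D = 2953$ ($D = 1732 + 1221 = 2953$)
$D - A = 2953 - i \sqrt{179}$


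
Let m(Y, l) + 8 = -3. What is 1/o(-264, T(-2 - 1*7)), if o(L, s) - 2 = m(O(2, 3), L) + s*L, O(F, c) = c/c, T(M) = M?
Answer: 1/2367 ≈ 0.00042248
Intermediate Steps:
O(F, c) = 1
m(Y, l) = -11 (m(Y, l) = -8 - 3 = -11)
o(L, s) = -9 + L*s (o(L, s) = 2 + (-11 + s*L) = 2 + (-11 + L*s) = -9 + L*s)
1/o(-264, T(-2 - 1*7)) = 1/(-9 - 264*(-2 - 1*7)) = 1/(-9 - 264*(-2 - 7)) = 1/(-9 - 264*(-9)) = 1/(-9 + 2376) = 1/2367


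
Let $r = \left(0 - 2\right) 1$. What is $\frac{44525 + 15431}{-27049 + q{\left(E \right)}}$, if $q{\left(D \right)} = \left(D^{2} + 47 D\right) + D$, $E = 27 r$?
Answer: $- \frac{59956}{26725} \approx -2.2434$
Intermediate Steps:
$r = -2$ ($r = \left(-2\right) 1 = -2$)
$E = -54$ ($E = 27 \left(-2\right) = -54$)
$q{\left(D \right)} = D^{2} + 48 D$
$\frac{44525 + 15431}{-27049 + q{\left(E \right)}} = \frac{44525 + 15431}{-27049 - 54 \left(48 - 54\right)} = \frac{59956}{-27049 - -324} = \frac{59956}{-27049 + 324} = \frac{59956}{-26725} = 59956 \left(- \frac{1}{26725}\right) = - \frac{59956}{26725}$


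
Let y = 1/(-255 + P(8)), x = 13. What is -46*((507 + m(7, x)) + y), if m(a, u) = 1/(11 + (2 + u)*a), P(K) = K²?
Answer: -258362841/11078 ≈ -23322.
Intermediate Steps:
m(a, u) = 1/(11 + a*(2 + u))
y = -1/191 (y = 1/(-255 + 8²) = 1/(-255 + 64) = 1/(-191) = -1/191 ≈ -0.0052356)
-46*((507 + m(7, x)) + y) = -46*((507 + 1/(11 + 2*7 + 7*13)) - 1/191) = -46*((507 + 1/(11 + 14 + 91)) - 1/191) = -46*((507 + 1/116) - 1/191) = -46*(58813/116 - 1/191) = -46*11233167/22156 = -258362841/11078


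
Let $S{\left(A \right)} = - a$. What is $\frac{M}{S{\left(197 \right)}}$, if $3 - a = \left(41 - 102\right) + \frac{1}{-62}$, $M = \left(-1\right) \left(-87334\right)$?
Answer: $- \frac{5414708}{3969} \approx -1364.3$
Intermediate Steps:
$M = 87334$
$a = \frac{3969}{62}$ ($a = 3 - \left(\left(41 - 102\right) + \frac{1}{-62}\right) = 3 - \left(-61 - \frac{1}{62}\right) = 3 - - \frac{3783}{62} = 3 + \frac{3783}{62} = \frac{3969}{62} \approx 64.016$)
$S{\left(A \right)} = - \frac{3969}{62}$ ($S{\left(A \right)} = \left(-1\right) \frac{3969}{62} = - \frac{3969}{62}$)
$\frac{M}{S{\left(197 \right)}} = \frac{87334}{- \frac{3969}{62}} = 87334 \left(- \frac{62}{3969}\right) = - \frac{5414708}{3969}$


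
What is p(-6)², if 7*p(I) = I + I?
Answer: 144/49 ≈ 2.9388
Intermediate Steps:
p(I) = 2*I/7 (p(I) = (I + I)/7 = (2*I)/7 = 2*I/7)
p(-6)² = ((2/7)*(-6))² = (-12/7)² = 144/49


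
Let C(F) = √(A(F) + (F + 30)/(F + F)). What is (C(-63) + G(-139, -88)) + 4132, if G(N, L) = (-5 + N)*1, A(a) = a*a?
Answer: 3988 + √7001778/42 ≈ 4051.0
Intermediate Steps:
A(a) = a²
C(F) = √(F² + (30 + F)/(2*F)) (C(F) = √(F² + (F + 30)/(F + F)) = √(F² + (30 + F)/((2*F))) = √(F² + (30 + F)*(1/(2*F))) = √(F² + (30 + F)/(2*F)))
G(N, L) = -5 + N
(C(-63) + G(-139, -88)) + 4132 = (√2*√((30 - 63 + 2*(-63)³)/(-63))/2 + (-5 - 139)) + 4132 = (√2*√(-(30 - 63 + 2*(-250047))/63)/2 - 144) + 4132 = (√2*√(-(30 - 63 - 500094)/63)/2 - 144) + 4132 = (√2*√(-1/63*(-500127))/2 - 144) + 4132 = (√2*√(166709/21)/2 - 144) + 4132 = (√2*(√3500889/21)/2 - 144) + 4132 = (√7001778/42 - 144) + 4132 = (-144 + √7001778/42) + 4132 = 3988 + √7001778/42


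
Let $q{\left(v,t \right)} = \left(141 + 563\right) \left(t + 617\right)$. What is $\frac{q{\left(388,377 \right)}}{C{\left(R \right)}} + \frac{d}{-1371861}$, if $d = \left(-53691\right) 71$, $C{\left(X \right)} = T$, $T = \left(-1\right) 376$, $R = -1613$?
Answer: $- \frac{39940086175}{21492489} \approx -1858.3$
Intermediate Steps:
$q{\left(v,t \right)} = 434368 + 704 t$ ($q{\left(v,t \right)} = 704 \left(617 + t\right) = 434368 + 704 t$)
$T = -376$
$C{\left(X \right)} = -376$
$d = -3812061$
$\frac{q{\left(388,377 \right)}}{C{\left(R \right)}} + \frac{d}{-1371861} = \frac{434368 + 704 \cdot 377}{-376} - \frac{3812061}{-1371861} = \left(434368 + 265408\right) \left(- \frac{1}{376}\right) - - \frac{1270687}{457287} = 699776 \left(- \frac{1}{376}\right) + \frac{1270687}{457287} = - \frac{87472}{47} + \frac{1270687}{457287} = - \frac{39940086175}{21492489}$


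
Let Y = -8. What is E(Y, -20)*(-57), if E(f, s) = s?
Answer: 1140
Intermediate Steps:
E(Y, -20)*(-57) = -20*(-57) = 1140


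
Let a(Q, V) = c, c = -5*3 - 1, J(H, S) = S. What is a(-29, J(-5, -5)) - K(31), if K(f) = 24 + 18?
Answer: -58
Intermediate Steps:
K(f) = 42
c = -16 (c = -15 - 1 = -16)
a(Q, V) = -16
a(-29, J(-5, -5)) - K(31) = -16 - 1*42 = -16 - 42 = -58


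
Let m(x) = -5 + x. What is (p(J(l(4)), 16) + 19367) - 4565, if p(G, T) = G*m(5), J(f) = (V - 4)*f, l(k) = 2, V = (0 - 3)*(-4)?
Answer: 14802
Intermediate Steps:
V = 12 (V = -3*(-4) = 12)
J(f) = 8*f (J(f) = (12 - 4)*f = 8*f)
p(G, T) = 0 (p(G, T) = G*(-5 + 5) = G*0 = 0)
(p(J(l(4)), 16) + 19367) - 4565 = (0 + 19367) - 4565 = 19367 - 4565 = 14802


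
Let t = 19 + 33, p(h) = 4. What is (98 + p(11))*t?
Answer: 5304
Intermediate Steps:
t = 52
(98 + p(11))*t = (98 + 4)*52 = 102*52 = 5304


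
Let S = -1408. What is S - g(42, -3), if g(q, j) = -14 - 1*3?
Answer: -1391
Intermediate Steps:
g(q, j) = -17 (g(q, j) = -14 - 3 = -17)
S - g(42, -3) = -1408 - 1*(-17) = -1408 + 17 = -1391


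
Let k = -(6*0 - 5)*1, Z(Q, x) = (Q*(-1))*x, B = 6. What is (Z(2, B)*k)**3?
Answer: -216000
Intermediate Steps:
Z(Q, x) = -Q*x (Z(Q, x) = (-Q)*x = -Q*x)
k = 5 (k = -(0 - 5)*1 = -1*(-5)*1 = 5*1 = 5)
(Z(2, B)*k)**3 = (-1*2*6*5)**3 = (-12*5)**3 = (-60)**3 = -216000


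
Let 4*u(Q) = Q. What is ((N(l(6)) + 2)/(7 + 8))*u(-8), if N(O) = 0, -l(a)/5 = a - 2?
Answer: -4/15 ≈ -0.26667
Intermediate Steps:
l(a) = 10 - 5*a (l(a) = -5*(a - 2) = -5*(-2 + a) = 10 - 5*a)
u(Q) = Q/4
((N(l(6)) + 2)/(7 + 8))*u(-8) = ((0 + 2)/(7 + 8))*((¼)*(-8)) = (2/15)*(-2) = -4/15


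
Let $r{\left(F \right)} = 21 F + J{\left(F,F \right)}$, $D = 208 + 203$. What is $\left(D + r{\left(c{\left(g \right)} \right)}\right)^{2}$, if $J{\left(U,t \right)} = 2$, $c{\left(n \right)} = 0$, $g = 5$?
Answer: $170569$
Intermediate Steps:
$D = 411$
$r{\left(F \right)} = 2 + 21 F$ ($r{\left(F \right)} = 21 F + 2 = 2 + 21 F$)
$\left(D + r{\left(c{\left(g \right)} \right)}\right)^{2} = \left(411 + \left(2 + 21 \cdot 0\right)\right)^{2} = \left(411 + \left(2 + 0\right)\right)^{2} = \left(411 + 2\right)^{2} = 413^{2} = 170569$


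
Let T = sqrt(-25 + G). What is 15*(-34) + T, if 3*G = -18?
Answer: -510 + I*sqrt(31) ≈ -510.0 + 5.5678*I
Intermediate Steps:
G = -6 (G = (1/3)*(-18) = -6)
T = I*sqrt(31) (T = sqrt(-25 - 6) = sqrt(-31) = I*sqrt(31) ≈ 5.5678*I)
15*(-34) + T = 15*(-34) + I*sqrt(31) = -510 + I*sqrt(31)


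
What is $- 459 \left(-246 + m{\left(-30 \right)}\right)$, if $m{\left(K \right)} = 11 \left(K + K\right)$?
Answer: $415854$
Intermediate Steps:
$m{\left(K \right)} = 22 K$ ($m{\left(K \right)} = 11 \cdot 2 K = 22 K$)
$- 459 \left(-246 + m{\left(-30 \right)}\right) = - 459 \left(-246 + 22 \left(-30\right)\right) = - 459 \left(-246 - 660\right) = \left(-459\right) \left(-906\right) = 415854$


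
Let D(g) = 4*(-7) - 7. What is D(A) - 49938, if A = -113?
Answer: -49973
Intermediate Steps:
D(g) = -35 (D(g) = -28 - 7 = -35)
D(A) - 49938 = -35 - 49938 = -49973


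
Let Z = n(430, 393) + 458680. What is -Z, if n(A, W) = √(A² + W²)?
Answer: -458680 - √339349 ≈ -4.5926e+5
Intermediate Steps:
Z = 458680 + √339349 (Z = √(430² + 393²) + 458680 = √(184900 + 154449) + 458680 = √339349 + 458680 = 458680 + √339349 ≈ 4.5926e+5)
-Z = -(458680 + √339349) = -458680 - √339349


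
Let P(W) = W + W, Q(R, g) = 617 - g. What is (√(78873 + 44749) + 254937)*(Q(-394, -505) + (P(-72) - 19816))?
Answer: -4802503206 - 18838*√123622 ≈ -4.8091e+9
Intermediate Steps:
P(W) = 2*W
(√(78873 + 44749) + 254937)*(Q(-394, -505) + (P(-72) - 19816)) = (√(78873 + 44749) + 254937)*((617 - 1*(-505)) + (2*(-72) - 19816)) = (√123622 + 254937)*((617 + 505) + (-144 - 19816)) = (254937 + √123622)*(1122 - 19960) = (254937 + √123622)*(-18838) = -4802503206 - 18838*√123622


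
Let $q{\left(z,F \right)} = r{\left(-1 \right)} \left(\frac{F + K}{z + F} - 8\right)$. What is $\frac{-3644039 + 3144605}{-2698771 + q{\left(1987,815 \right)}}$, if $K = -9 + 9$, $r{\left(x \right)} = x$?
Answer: $\frac{1399414068}{7561934741} \approx 0.18506$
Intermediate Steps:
$K = 0$
$q{\left(z,F \right)} = 8 - \frac{F}{F + z}$ ($q{\left(z,F \right)} = - (\frac{F + 0}{z + F} - 8) = - (\frac{F}{F + z} - 8) = - (-8 + \frac{F}{F + z}) = 8 - \frac{F}{F + z}$)
$\frac{-3644039 + 3144605}{-2698771 + q{\left(1987,815 \right)}} = \frac{-3644039 + 3144605}{-2698771 + \frac{7 \cdot 815 + 8 \cdot 1987}{815 + 1987}} = - \frac{499434}{-2698771 + \frac{5705 + 15896}{2802}} = - \frac{499434}{-2698771 + \frac{1}{2802} \cdot 21601} = - \frac{499434}{-2698771 + \frac{21601}{2802}} = - \frac{499434}{- \frac{7561934741}{2802}} = \left(-499434\right) \left(- \frac{2802}{7561934741}\right) = \frac{1399414068}{7561934741}$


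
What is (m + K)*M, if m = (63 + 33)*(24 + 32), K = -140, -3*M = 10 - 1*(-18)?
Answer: -146608/3 ≈ -48869.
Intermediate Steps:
M = -28/3 (M = -(10 - 1*(-18))/3 = -(10 + 18)/3 = -⅓*28 = -28/3 ≈ -9.3333)
m = 5376 (m = 96*56 = 5376)
(m + K)*M = (5376 - 140)*(-28/3) = 5236*(-28/3) = -146608/3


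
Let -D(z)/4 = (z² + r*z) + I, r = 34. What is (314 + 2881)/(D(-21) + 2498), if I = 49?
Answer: 3195/3394 ≈ 0.94137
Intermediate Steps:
D(z) = -196 - 136*z - 4*z² (D(z) = -4*((z² + 34*z) + 49) = -4*(49 + z² + 34*z) = -196 - 136*z - 4*z²)
(314 + 2881)/(D(-21) + 2498) = (314 + 2881)/((-196 - 136*(-21) - 4*(-21)²) + 2498) = 3195/((-196 + 2856 - 4*441) + 2498) = 3195/((-196 + 2856 - 1764) + 2498) = 3195/(896 + 2498) = 3195/3394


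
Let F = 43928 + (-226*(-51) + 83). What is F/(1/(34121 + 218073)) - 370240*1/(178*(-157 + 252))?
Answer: 266115864966/19 ≈ 1.4006e+10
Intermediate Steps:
F = 55537 (F = 43928 + (11526 + 83) = 43928 + 11609 = 55537)
F/(1/(34121 + 218073)) - 370240*1/(178*(-157 + 252)) = 55537/(1/(34121 + 218073)) - 370240*1/(178*(-157 + 252)) = 55537/(1/252194) - 370240/(178*95) = 55537/(1/252194) - 370240/16910 = 55537*252194 - 370240*1/16910 = 14006098178 - 416/19 = 266115864966/19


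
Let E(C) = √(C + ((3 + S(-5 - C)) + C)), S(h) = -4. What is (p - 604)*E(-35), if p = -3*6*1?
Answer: -622*I*√71 ≈ -5241.1*I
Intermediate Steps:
p = -18 (p = -18*1 = -18)
E(C) = √(-1 + 2*C) (E(C) = √(C + ((3 - 4) + C)) = √(C + (-1 + C)) = √(-1 + 2*C))
(p - 604)*E(-35) = (-18 - 604)*√(-1 + 2*(-35)) = -622*√(-1 - 70) = -622*I*√71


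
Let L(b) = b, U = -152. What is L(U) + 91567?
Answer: 91415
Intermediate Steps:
L(U) + 91567 = -152 + 91567 = 91415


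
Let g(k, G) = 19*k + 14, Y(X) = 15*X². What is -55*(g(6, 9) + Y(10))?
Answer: -89540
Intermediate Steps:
g(k, G) = 14 + 19*k
-55*(g(6, 9) + Y(10)) = -55*((14 + 19*6) + 15*10²) = -55*((14 + 114) + 15*100) = -55*(128 + 1500) = -55*1628 = -89540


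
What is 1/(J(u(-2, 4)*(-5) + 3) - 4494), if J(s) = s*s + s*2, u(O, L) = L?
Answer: -1/4239 ≈ -0.00023590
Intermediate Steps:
J(s) = s² + 2*s
1/(J(u(-2, 4)*(-5) + 3) - 4494) = 1/((4*(-5) + 3)*(2 + (4*(-5) + 3)) - 4494) = 1/((-20 + 3)*(2 + (-20 + 3)) - 4494) = 1/(-17*(2 - 17) - 4494) = 1/(-17*(-15) - 4494) = 1/(255 - 4494) = 1/(-4239) = -1/4239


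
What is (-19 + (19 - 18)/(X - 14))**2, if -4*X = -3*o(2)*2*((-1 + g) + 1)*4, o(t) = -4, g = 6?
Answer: 9018009/24964 ≈ 361.24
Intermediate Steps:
X = -144 (X = -(-3*(-4*2)*((-1 + 6) + 1))*4/4 = -(-(-24)*(5 + 1))*4/4 = -(-(-24)*6)*4/4 = -(-3*(-48))*4/4 = -36*4 = -1/4*576 = -144)
(-19 + (19 - 18)/(X - 14))**2 = (-19 + (19 - 18)/(-144 - 14))**2 = (-19 + 1/(-158))**2 = (-19 + 1*(-1/158))**2 = (-19 - 1/158)**2 = (-3003/158)**2 = 9018009/24964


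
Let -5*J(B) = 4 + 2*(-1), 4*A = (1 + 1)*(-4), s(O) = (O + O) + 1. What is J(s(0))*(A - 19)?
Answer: 42/5 ≈ 8.4000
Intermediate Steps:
s(O) = 1 + 2*O (s(O) = 2*O + 1 = 1 + 2*O)
A = -2 (A = ((1 + 1)*(-4))/4 = (2*(-4))/4 = (¼)*(-8) = -2)
J(B) = -⅖ (J(B) = -(4 + 2*(-1))/5 = -(4 - 2)/5 = -⅕*2 = -⅖)
J(s(0))*(A - 19) = -2*(-2 - 19)/5 = -⅖*(-21) = 42/5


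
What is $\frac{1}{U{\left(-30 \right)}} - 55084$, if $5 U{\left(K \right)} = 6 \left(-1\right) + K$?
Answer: $- \frac{1983029}{36} \approx -55084.0$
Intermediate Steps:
$U{\left(K \right)} = - \frac{6}{5} + \frac{K}{5}$ ($U{\left(K \right)} = \frac{6 \left(-1\right) + K}{5} = \frac{-6 + K}{5} = - \frac{6}{5} + \frac{K}{5}$)
$\frac{1}{U{\left(-30 \right)}} - 55084 = \frac{1}{- \frac{6}{5} + \frac{1}{5} \left(-30\right)} - 55084 = \frac{1}{- \frac{6}{5} - 6} - 55084 = \frac{1}{- \frac{36}{5}} - 55084 = - \frac{5}{36} - 55084 = - \frac{1983029}{36}$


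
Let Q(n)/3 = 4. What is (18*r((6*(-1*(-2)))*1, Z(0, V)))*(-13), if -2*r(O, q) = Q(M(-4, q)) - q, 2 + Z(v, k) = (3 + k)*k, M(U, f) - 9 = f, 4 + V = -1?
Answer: 468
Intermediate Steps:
V = -5 (V = -4 - 1 = -5)
M(U, f) = 9 + f
Q(n) = 12 (Q(n) = 3*4 = 12)
Z(v, k) = -2 + k*(3 + k) (Z(v, k) = -2 + (3 + k)*k = -2 + k*(3 + k))
r(O, q) = -6 + q/2 (r(O, q) = -(12 - q)/2 = -6 + q/2)
(18*r((6*(-1*(-2)))*1, Z(0, V)))*(-13) = (18*(-6 + (-2 + (-5)² + 3*(-5))/2))*(-13) = (18*(-6 + (-2 + 25 - 15)/2))*(-13) = (18*(-6 + (½)*8))*(-13) = (18*(-6 + 4))*(-13) = (18*(-2))*(-13) = -36*(-13) = 468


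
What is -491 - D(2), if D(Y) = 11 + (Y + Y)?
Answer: -506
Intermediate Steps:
D(Y) = 11 + 2*Y
-491 - D(2) = -491 - (11 + 2*2) = -491 - (11 + 4) = -491 - 1*15 = -491 - 15 = -506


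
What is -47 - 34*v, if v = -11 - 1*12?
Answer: 735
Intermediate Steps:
v = -23 (v = -11 - 12 = -23)
-47 - 34*v = -47 - 34*(-23) = -47 + 782 = 735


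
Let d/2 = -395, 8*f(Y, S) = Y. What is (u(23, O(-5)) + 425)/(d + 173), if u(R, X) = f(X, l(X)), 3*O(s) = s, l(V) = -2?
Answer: -10195/14808 ≈ -0.68848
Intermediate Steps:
f(Y, S) = Y/8
O(s) = s/3
d = -790 (d = 2*(-395) = -790)
u(R, X) = X/8
(u(23, O(-5)) + 425)/(d + 173) = (((⅓)*(-5))/8 + 425)/(-790 + 173) = ((⅛)*(-5/3) + 425)/(-617) = (-5/24 + 425)*(-1/617) = (10195/24)*(-1/617) = -10195/14808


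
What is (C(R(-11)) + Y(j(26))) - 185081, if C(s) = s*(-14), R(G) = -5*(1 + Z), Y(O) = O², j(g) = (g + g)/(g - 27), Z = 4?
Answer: -182027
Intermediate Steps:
j(g) = 2*g/(-27 + g) (j(g) = (2*g)/(-27 + g) = 2*g/(-27 + g))
R(G) = -25 (R(G) = -5*(1 + 4) = -5*5 = -25)
C(s) = -14*s
(C(R(-11)) + Y(j(26))) - 185081 = (-14*(-25) + (2*26/(-27 + 26))²) - 185081 = (350 + (2*26/(-1))²) - 185081 = (350 + (2*26*(-1))²) - 185081 = (350 + (-52)²) - 185081 = (350 + 2704) - 185081 = 3054 - 185081 = -182027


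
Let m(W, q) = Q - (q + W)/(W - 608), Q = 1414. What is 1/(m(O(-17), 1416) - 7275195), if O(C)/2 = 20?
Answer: -71/516438269 ≈ -1.3748e-7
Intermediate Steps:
O(C) = 40 (O(C) = 2*20 = 40)
m(W, q) = 1414 - (W + q)/(-608 + W) (m(W, q) = 1414 - (q + W)/(W - 608) = 1414 - (W + q)/(-608 + W))
1/(m(O(-17), 1416) - 7275195) = 1/((-859712 - 1*1416 + 1413*40)/(-608 + 40) - 7275195) = 1/((-859712 - 1416 + 56520)/(-568) - 7275195) = 1/(-1/568*(-804608) - 7275195) = 1/(100576/71 - 7275195) = 1/(-516438269/71) = -71/516438269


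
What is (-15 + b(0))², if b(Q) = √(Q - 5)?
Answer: (15 - I*√5)² ≈ 220.0 - 67.082*I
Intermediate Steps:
b(Q) = √(-5 + Q)
(-15 + b(0))² = (-15 + √(-5 + 0))² = (-15 + √(-5))² = (-15 + I*√5)²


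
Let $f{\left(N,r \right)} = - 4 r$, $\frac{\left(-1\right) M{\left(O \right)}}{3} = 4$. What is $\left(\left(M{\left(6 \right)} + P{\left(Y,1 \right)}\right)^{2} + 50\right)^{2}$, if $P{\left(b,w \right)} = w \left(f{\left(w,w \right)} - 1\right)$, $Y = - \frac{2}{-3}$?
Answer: $114921$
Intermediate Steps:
$M{\left(O \right)} = -12$ ($M{\left(O \right)} = \left(-3\right) 4 = -12$)
$Y = \frac{2}{3}$ ($Y = \left(-2\right) \left(- \frac{1}{3}\right) = \frac{2}{3} \approx 0.66667$)
$P{\left(b,w \right)} = w \left(-1 - 4 w\right)$ ($P{\left(b,w \right)} = w \left(- 4 w - 1\right) = w \left(-1 - 4 w\right)$)
$\left(\left(M{\left(6 \right)} + P{\left(Y,1 \right)}\right)^{2} + 50\right)^{2} = \left(\left(-12 - 1 \left(1 + 4 \cdot 1\right)\right)^{2} + 50\right)^{2} = \left(\left(-12 - 1 \left(1 + 4\right)\right)^{2} + 50\right)^{2} = \left(\left(-12 - 1 \cdot 5\right)^{2} + 50\right)^{2} = \left(\left(-12 - 5\right)^{2} + 50\right)^{2} = \left(\left(-17\right)^{2} + 50\right)^{2} = \left(289 + 50\right)^{2} = 339^{2} = 114921$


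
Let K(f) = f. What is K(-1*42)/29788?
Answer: -21/14894 ≈ -0.0014100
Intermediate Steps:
K(-1*42)/29788 = -1*42/29788 = -42*1/29788 = -21/14894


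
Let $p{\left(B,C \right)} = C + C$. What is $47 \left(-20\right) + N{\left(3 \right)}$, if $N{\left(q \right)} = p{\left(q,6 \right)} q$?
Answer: $-904$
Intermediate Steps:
$p{\left(B,C \right)} = 2 C$
$N{\left(q \right)} = 12 q$ ($N{\left(q \right)} = 2 \cdot 6 q = 12 q$)
$47 \left(-20\right) + N{\left(3 \right)} = 47 \left(-20\right) + 12 \cdot 3 = -940 + 36 = -904$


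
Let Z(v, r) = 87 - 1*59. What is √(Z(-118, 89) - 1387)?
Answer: 3*I*√151 ≈ 36.865*I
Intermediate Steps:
Z(v, r) = 28 (Z(v, r) = 87 - 59 = 28)
√(Z(-118, 89) - 1387) = √(28 - 1387) = √(-1359) = 3*I*√151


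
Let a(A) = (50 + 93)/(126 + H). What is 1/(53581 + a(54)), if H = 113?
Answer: 239/12806002 ≈ 1.8663e-5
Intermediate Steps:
a(A) = 143/239 (a(A) = (50 + 93)/(126 + 113) = 143/239)
1/(53581 + a(54)) = 1/(53581 + 143/239) = 1/(12806002/239) = 239/12806002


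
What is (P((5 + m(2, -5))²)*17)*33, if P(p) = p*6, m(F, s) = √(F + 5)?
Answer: 107712 + 33660*√7 ≈ 1.9677e+5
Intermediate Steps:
m(F, s) = √(5 + F)
P(p) = 6*p
(P((5 + m(2, -5))²)*17)*33 = ((6*(5 + √(5 + 2))²)*17)*33 = ((6*(5 + √7)²)*17)*33 = (102*(5 + √7)²)*33 = 3366*(5 + √7)²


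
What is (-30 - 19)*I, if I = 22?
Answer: -1078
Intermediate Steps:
(-30 - 19)*I = (-30 - 19)*22 = -49*22 = -1078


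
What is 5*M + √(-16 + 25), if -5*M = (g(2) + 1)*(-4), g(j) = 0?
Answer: 7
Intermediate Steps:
M = ⅘ (M = -(0 + 1)*(-4)/5 = -(-4)/5 = -⅕*(-4) = ⅘ ≈ 0.80000)
5*M + √(-16 + 25) = 5*(⅘) + √(-16 + 25) = 4 + √9 = 4 + 3 = 7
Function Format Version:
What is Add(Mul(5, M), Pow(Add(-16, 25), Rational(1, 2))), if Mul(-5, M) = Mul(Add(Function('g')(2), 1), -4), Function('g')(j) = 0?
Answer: 7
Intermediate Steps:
M = Rational(4, 5) (M = Mul(Rational(-1, 5), Mul(Add(0, 1), -4)) = Mul(Rational(-1, 5), Mul(1, -4)) = Mul(Rational(-1, 5), -4) = Rational(4, 5) ≈ 0.80000)
Add(Mul(5, M), Pow(Add(-16, 25), Rational(1, 2))) = Add(Mul(5, Rational(4, 5)), Pow(Add(-16, 25), Rational(1, 2))) = Add(4, Pow(9, Rational(1, 2))) = Add(4, 3) = 7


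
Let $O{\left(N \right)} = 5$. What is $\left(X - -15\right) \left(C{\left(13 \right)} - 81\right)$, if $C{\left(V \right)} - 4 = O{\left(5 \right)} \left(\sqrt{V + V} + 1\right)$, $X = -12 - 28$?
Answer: $1800 - 125 \sqrt{26} \approx 1162.6$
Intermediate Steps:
$X = -40$ ($X = -12 - 28 = -40$)
$C{\left(V \right)} = 9 + 5 \sqrt{2} \sqrt{V}$ ($C{\left(V \right)} = 4 + 5 \left(\sqrt{V + V} + 1\right) = 4 + 5 \left(\sqrt{2 V} + 1\right) = 4 + 5 \left(\sqrt{2} \sqrt{V} + 1\right) = 4 + 5 \left(1 + \sqrt{2} \sqrt{V}\right) = 4 + \left(5 + 5 \sqrt{2} \sqrt{V}\right) = 9 + 5 \sqrt{2} \sqrt{V}$)
$\left(X - -15\right) \left(C{\left(13 \right)} - 81\right) = \left(-40 - -15\right) \left(\left(9 + 5 \sqrt{2} \sqrt{13}\right) - 81\right) = \left(-40 + 15\right) \left(\left(9 + 5 \sqrt{26}\right) - 81\right) = - 25 \left(-72 + 5 \sqrt{26}\right) = 1800 - 125 \sqrt{26}$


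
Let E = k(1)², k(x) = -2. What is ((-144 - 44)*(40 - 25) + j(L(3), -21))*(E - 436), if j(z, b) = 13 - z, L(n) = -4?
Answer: 1210896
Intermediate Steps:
E = 4 (E = (-2)² = 4)
((-144 - 44)*(40 - 25) + j(L(3), -21))*(E - 436) = ((-144 - 44)*(40 - 25) + (13 - 1*(-4)))*(4 - 436) = (-188*15 + (13 + 4))*(-432) = (-2820 + 17)*(-432) = -2803*(-432) = 1210896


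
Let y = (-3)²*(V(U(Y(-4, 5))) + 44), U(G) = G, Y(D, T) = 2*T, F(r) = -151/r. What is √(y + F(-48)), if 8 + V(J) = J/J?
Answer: √48405/12 ≈ 18.334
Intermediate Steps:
V(J) = -7 (V(J) = -8 + J/J = -8 + 1 = -7)
y = 333 (y = (-3)²*(-7 + 44) = 9*37 = 333)
√(y + F(-48)) = √(333 - 151/(-48)) = √(333 - 151*(-1/48)) = √(333 + 151/48) = √(16135/48) = √48405/12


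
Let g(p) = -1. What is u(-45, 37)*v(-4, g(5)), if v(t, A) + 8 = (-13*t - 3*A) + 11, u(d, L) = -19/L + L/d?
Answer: -128992/1665 ≈ -77.473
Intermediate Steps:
v(t, A) = 3 - 13*t - 3*A (v(t, A) = -8 + ((-13*t - 3*A) + 11) = -8 + (11 - 13*t - 3*A) = 3 - 13*t - 3*A)
u(-45, 37)*v(-4, g(5)) = (-19/37 + 37/(-45))*(3 - 13*(-4) - 3*(-1)) = (-19*1/37 + 37*(-1/45))*(3 + 52 + 3) = (-19/37 - 37/45)*58 = -2224/1665*58 = -128992/1665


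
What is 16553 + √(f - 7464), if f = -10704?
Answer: 16553 + 2*I*√4542 ≈ 16553.0 + 134.79*I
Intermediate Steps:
16553 + √(f - 7464) = 16553 + √(-10704 - 7464) = 16553 + √(-18168) = 16553 + 2*I*√4542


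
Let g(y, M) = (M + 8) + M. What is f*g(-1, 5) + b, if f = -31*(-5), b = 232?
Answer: 3022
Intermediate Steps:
g(y, M) = 8 + 2*M (g(y, M) = (8 + M) + M = 8 + 2*M)
f = 155
f*g(-1, 5) + b = 155*(8 + 2*5) + 232 = 155*(8 + 10) + 232 = 155*18 + 232 = 2790 + 232 = 3022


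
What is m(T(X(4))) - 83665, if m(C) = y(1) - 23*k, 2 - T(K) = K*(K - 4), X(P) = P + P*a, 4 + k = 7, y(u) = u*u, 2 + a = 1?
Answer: -83733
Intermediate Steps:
a = -1 (a = -2 + 1 = -1)
y(u) = u²
k = 3 (k = -4 + 7 = 3)
X(P) = 0 (X(P) = P + P*(-1) = P - P = 0)
T(K) = 2 - K*(-4 + K) (T(K) = 2 - K*(K - 4) = 2 - K*(-4 + K))
m(C) = -68 (m(C) = 1² - 23*3 = 1 - 69 = -68)
m(T(X(4))) - 83665 = -68 - 83665 = -83733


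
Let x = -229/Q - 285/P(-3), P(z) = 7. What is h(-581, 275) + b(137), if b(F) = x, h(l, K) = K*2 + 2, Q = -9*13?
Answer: 420346/819 ≈ 513.24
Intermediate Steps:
Q = -117
h(l, K) = 2 + 2*K (h(l, K) = 2*K + 2 = 2 + 2*K)
x = -31742/819 (x = -229/(-117) - 285/7 = -229*(-1/117) - 285*⅐ = 229/117 - 285/7 = -31742/819 ≈ -38.757)
b(F) = -31742/819
h(-581, 275) + b(137) = (2 + 2*275) - 31742/819 = (2 + 550) - 31742/819 = 552 - 31742/819 = 420346/819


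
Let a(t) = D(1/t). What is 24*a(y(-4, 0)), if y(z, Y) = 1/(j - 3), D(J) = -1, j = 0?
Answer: -24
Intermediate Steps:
y(z, Y) = -1/3 (y(z, Y) = 1/(0 - 3) = 1/(-3) = -1/3)
a(t) = -1
24*a(y(-4, 0)) = 24*(-1) = -24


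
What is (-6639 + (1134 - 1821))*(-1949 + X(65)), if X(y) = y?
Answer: 13802184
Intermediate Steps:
(-6639 + (1134 - 1821))*(-1949 + X(65)) = (-6639 + (1134 - 1821))*(-1949 + 65) = (-6639 - 687)*(-1884) = -7326*(-1884) = 13802184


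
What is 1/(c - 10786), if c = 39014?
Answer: 1/28228 ≈ 3.5426e-5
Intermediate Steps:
1/(c - 10786) = 1/(39014 - 10786) = 1/28228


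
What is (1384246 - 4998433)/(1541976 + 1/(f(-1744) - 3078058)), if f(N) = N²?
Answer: -131997337614/56316047471 ≈ -2.3439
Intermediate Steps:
(1384246 - 4998433)/(1541976 + 1/(f(-1744) - 3078058)) = (1384246 - 4998433)/(1541976 + 1/((-1744)² - 3078058)) = -3614187/(1541976 + 1/(3041536 - 3078058)) = -3614187/(1541976 + 1/(-36522)) = -3614187/(1541976 - 1/36522) = -3614187/56316047471/36522 = -3614187*36522/56316047471 = -131997337614/56316047471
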